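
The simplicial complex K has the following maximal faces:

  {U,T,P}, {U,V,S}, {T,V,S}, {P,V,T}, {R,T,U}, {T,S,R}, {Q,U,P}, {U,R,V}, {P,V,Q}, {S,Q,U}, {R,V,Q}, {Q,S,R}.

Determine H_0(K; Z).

H_0 ≅ Z.

K has 7 vertices, 18 edges, 12 triangles.
rank ∂_0 = 0, rank ∂_1 = 6 ⇒ b_0 = 7 − 0 − 6 = 1; all invariant factors of ∂_1 are 1 so no torsion. So H_0 = Z.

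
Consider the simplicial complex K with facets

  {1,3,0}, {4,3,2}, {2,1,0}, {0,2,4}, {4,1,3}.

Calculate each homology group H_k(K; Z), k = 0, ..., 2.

We work with the vertex ordering 0 < 1 < 2 < 3 < 4. The simplices of K, each written with vertices in increasing order, are:

  0-simplices (5): [0], [1], [2], [3], [4]
  1-simplices (10): [0,1], [0,2], [0,3], [0,4], [1,2], [1,3], [1,4], [2,3], [2,4], [3,4]
  2-simplices (5): [0,1,2], [0,1,3], [0,2,4], [1,3,4], [2,3,4]

so the chain groups are C_0 ≅ Z^5, C_1 ≅ Z^10, C_2 ≅ Z^5.

Boundary ∂_1: C_1 → C_0 maps an edge to its endpoints' difference, ∂[p,q] = q − p. For instance
  ∂[2,4] = [4] − [2].
The resulting 5×10 matrix has rank 4, and its Smith normal form has invariant factors (1,1,1,1).

The boundary map ∂_2: C_2 → C_1 maps a triangle to the signed sum of its edges. For instance
  ∂[0,2,4] = [2,4] − [0,4] + [0,2],
  ∂[2,3,4] = [3,4] − [2,4] + [2,3].
This gives a 10×5 integer matrix of rank 5; reducing to Smith normal form yields diagonal entries (1,1,1,1,1).

Reading off H_k = ker ∂_k / im ∂_{k+1}:

  H_0: rank C_0 − rank ∂_1 = 5 − 4 = 1, and the invariant factors of ∂_1 are all 1, so H_0 ≅ Z.
  H_1: rank ker ∂_1 − rank ∂_2 = (10 − 4) − 5 = 1, and the invariant factors of ∂_2 are all 1, so H_1 ≅ Z.
  H_2: rank ker ∂_2 − rank ∂_3 = (5 − 5) − 0 = 0, and there is no ∂_3, so H_2 ≅ 0.

H_0 ≅ Z,  H_1 ≅ Z,  H_2 = 0.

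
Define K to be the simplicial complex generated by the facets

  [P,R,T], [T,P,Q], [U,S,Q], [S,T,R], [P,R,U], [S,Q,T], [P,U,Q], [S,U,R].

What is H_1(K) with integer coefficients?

We work with the vertex ordering P < Q < R < S < T < U. The simplices of K, each written with vertices in increasing order, are:

  0-simplices (6): P, Q, R, S, T, U
  1-simplices (12): PQ, PR, PT, PU, QS, QT, QU, RS, RT, RU, ST, SU
  2-simplices (8): PQT, PQU, PRT, PRU, QST, QSU, RST, RSU

so the chain groups are C_0 ≅ Z^6, C_1 ≅ Z^12, C_2 ≅ Z^8.

∂_1: C_1 → C_0 sends each edge [p,q] (with p < q) to q − p. For instance
  ∂RT = T − R.
This gives a 6×12 integer matrix of rank 5; reducing to Smith normal form yields diagonal entries (1,1,1,1,1).

∂_2: C_2 → C_1 acts by ∂[p,q,r] = [q,r] − [p,r] + [p,q]. For instance
  ∂PQT = QT − PT + PQ,
  ∂RSU = SU − RU + RS.
The 12×8 boundary matrix has rank 7 and Smith normal form diag(1,1,1,1,1,1,1).

From H_k ≅ ker(∂_k) / im(∂_{k+1}) we obtain:

  H_1: rank ker ∂_1 − rank ∂_2 = (12 − 5) − 7 = 0, and the invariant factors of ∂_2 are all 1, so H_1 = 0.

(K is a triangulation of the 2-sphere S^2.)

H_1 ≅ 0.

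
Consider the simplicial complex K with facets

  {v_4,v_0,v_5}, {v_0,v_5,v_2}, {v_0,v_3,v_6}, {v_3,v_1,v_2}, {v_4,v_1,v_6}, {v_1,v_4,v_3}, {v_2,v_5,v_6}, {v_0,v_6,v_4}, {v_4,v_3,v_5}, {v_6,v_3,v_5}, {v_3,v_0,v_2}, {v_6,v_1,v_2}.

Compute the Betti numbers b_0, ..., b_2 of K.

Fix the vertex order v_0 < v_1 < v_2 < v_3 < v_4 < v_5 < v_6 and write every simplex with vertices in increasing order. Then dim K = 2 and the simplices of K are:

  0-simplices (7): [v_0], [v_1], [v_2], [v_3], [v_4], [v_5], [v_6]
  1-simplices (18): (18 of them)
  2-simplices (12): (12 of them)

so the chain groups are C_0 ≅ Z^7, C_1 ≅ Z^18, C_2 ≅ Z^12.

The boundary map ∂_1: C_1 → C_0 is given by ∂[p,q] = [q] − [p].
As a 7×18 matrix over Z this has rank 6, with invariant factors (1,1,1,1,1,1).

Boundary ∂_2: C_2 → C_1 acts by ∂[p,q,r] = [q,r] − [p,r] + [p,q]. For instance
  ∂[v_1,v_2,v_6] = [v_2,v_6] − [v_1,v_6] + [v_1,v_2],
  ∂[v_2,v_5,v_6] = [v_5,v_6] − [v_2,v_6] + [v_2,v_5].
This gives a 18×12 integer matrix of rank 12; reducing to Smith normal form yields diagonal entries (1,1,1,1,1,1,1,1,1,1,1,2).

From H_k ≅ ker(∂_k) / im(∂_{k+1}) we obtain:

  H_0: rank C_0 − rank ∂_1 = 7 − 6 = 1, and the invariant factors of ∂_1 are all 1, so H_0 = Z.
  H_1: rank ker ∂_1 − rank ∂_2 = (18 − 6) − 12 = 0, and ∂_2 has invariant factor 2 > 1, so H_1 = Z/2Z.
  H_2: rank ker ∂_2 − rank ∂_3 = (12 − 12) − 0 = 0, and there is no ∂_3, so H_2 = 0.

As a check, the Euler characteristic is 7 − 18 + 12 = 1, which agrees with 1 − 0 + 0 = 1.
(K is a triangulation of the real projective plane RP^2.)

Hence the Betti numbers are b_0 = 1, b_1 = 0, b_2 = 0.

b_0 = 1, b_1 = 0, b_2 = 0.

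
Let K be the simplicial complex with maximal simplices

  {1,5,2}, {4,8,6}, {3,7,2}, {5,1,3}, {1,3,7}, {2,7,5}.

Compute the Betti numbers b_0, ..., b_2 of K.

K has 8 vertices, 13 edges, 6 triangles.
rank ∂_0 = 0, rank ∂_1 = 6 ⇒ b_0 = 8 − 0 − 6 = 2; all invariant factors of ∂_1 are 1 so no torsion. So H_0 ≅ Z^2.
rank ∂_1 = 6, rank ∂_2 = 6 ⇒ b_1 = 13 − 6 − 6 = 1; all invariant factors of ∂_2 are 1 so no torsion. So H_1 ≅ Z.
rank ∂_2 = 6, rank ∂_3 = 0 ⇒ b_2 = 6 − 6 − 0 = 0. So H_2 ≅ 0.

b_0 = 2, b_1 = 1, b_2 = 0.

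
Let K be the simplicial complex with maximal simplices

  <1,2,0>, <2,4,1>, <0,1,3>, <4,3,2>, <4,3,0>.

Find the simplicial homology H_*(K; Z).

Order the vertices as 0 < 1 < 2 < 3 < 4. Listing each simplex with vertices in this order, K has dimension 2 with simplices:

  0-simplices (5): [0], [1], [2], [3], [4]
  1-simplices (10): [0,1], [0,2], [0,3], [0,4], [1,2], [1,3], [1,4], [2,3], [2,4], [3,4]
  2-simplices (5): [0,1,2], [0,1,3], [0,3,4], [1,2,4], [2,3,4]

giving chain groups C_0 ≅ Z^5, C_1 ≅ Z^10, C_2 ≅ Z^5.

∂_1: C_1 → C_0 sends each edge [p,q] (with p < q) to q − p. For instance
  ∂[1,2] = [2] − [1].
The resulting 5×10 matrix has rank 4, and its Smith normal form has invariant factors (1,1,1,1).

Boundary ∂_2: C_2 → C_1 acts by ∂[p,q,r] = [q,r] − [p,r] + [p,q]. For instance
  ∂[1,2,4] = [2,4] − [1,4] + [1,2],
  ∂[0,3,4] = [3,4] − [0,4] + [0,3].
As a 10×5 matrix over Z this has rank 5, with invariant factors (1,1,1,1,1).

Computing H_k = (kernel of ∂_k) / (image of ∂_{k+1}):

  H_0: rank C_0 − rank ∂_1 = 5 − 4 = 1, and the invariant factors of ∂_1 are all 1, so H_0 = Z.
  H_1: rank ker ∂_1 − rank ∂_2 = (10 − 4) − 5 = 1, and the invariant factors of ∂_2 are all 1, so H_1 = Z.
  H_2: rank ker ∂_2 − rank ∂_3 = (5 − 5) − 0 = 0, and there is no ∂_3, so H_2 = 0.

As a check, the Euler characteristic is 5 − 10 + 5 = 0, which agrees with 1 − 1 + 0 = 0.

H_0 ≅ Z,  H_1 ≅ Z,  H_2 = 0.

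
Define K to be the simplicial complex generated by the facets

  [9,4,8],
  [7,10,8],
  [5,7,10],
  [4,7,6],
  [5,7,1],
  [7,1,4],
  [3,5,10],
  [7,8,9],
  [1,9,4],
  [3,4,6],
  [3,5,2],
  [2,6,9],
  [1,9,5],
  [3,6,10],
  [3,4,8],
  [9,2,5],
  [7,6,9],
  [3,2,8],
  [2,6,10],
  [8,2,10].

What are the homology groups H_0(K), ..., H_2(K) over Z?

H_0 ≅ Z,  H_1 ≅ Z ⊕ Z/2Z,  H_2 = 0.

Order the vertices as 1 < 2 < 3 < 4 < 5 < 6 < 7 < 8 < 9 < 10. Listing each simplex with vertices in this order, K has dimension 2 with simplices:

  0-simplices (10): [1], [2], [3], [4], [5], [6], [7], [8], [9], [10]
  1-simplices (30): (30 of them)
  2-simplices (20): (20 of them)

giving chain groups C_0 ≅ Z^10, C_1 ≅ Z^30, C_2 ≅ Z^20.

∂_1: C_1 → C_0 sends each edge [p,q] (with p < q) to q − p.
The 10×30 boundary matrix has rank 9 and Smith normal form diag(1,1,1,1,1,1,1,1,1).

The boundary map ∂_2: C_2 → C_1 acts by ∂[p,q,r] = [q,r] − [p,r] + [p,q]. For instance
  ∂[3,4,8] = [4,8] − [3,8] + [3,4],
  ∂[4,8,9] = [8,9] − [4,9] + [4,8].
This gives a 30×20 integer matrix of rank 20; reducing to Smith normal form yields diagonal entries (1,1,1,1,1,1,1,1,1,1,1,1,1,1,1,1,1,1,1,2).

Now H_k = ker ∂_k / im ∂_{k+1}, so:

  H_0: rank C_0 − rank ∂_1 = 10 − 9 = 1, and the invariant factors of ∂_1 are all 1, so H_0 = Z.
  H_1: rank ker ∂_1 − rank ∂_2 = (30 − 9) − 20 = 1, and ∂_2 has invariant factor 2 > 1, so H_1 = Z ⊕ Z/2Z.
  H_2: rank ker ∂_2 − rank ∂_3 = (20 − 20) − 0 = 0, and there is no ∂_3, so H_2 = 0.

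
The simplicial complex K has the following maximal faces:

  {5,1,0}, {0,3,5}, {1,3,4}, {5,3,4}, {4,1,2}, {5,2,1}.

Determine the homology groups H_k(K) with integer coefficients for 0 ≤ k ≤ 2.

Fix the vertex order 0 < 1 < 2 < 3 < 4 < 5 and write every simplex with vertices in increasing order. Then dim K = 2 and the simplices of K are:

  0-simplices (6): [0], [1], [2], [3], [4], [5]
  1-simplices (12): [0,1], [0,3], [0,5], [1,2], [1,3], [1,4], [1,5], [2,4], [2,5], [3,4], [3,5], [4,5]
  2-simplices (6): [0,1,5], [0,3,5], [1,2,4], [1,2,5], [1,3,4], [3,4,5]

giving chain groups C_0 ≅ Z^6, C_1 ≅ Z^12, C_2 ≅ Z^6.

Boundary ∂_1: C_1 → C_0 maps an edge to its endpoints' difference, ∂[p,q] = q − p.
The 6×12 boundary matrix has rank 5 and Smith normal form diag(1,1,1,1,1).

∂_2: C_2 → C_1 acts by ∂[p,q,r] = [q,r] − [p,r] + [p,q]. For instance
  ∂[1,3,4] = [3,4] − [1,4] + [1,3],
  ∂[0,3,5] = [3,5] − [0,5] + [0,3].
This gives a 12×6 integer matrix of rank 6; reducing to Smith normal form yields diagonal entries (1,1,1,1,1,1).

Now H_k = ker ∂_k / im ∂_{k+1}, so:

  H_0: rank C_0 − rank ∂_1 = 6 − 5 = 1, and the invariant factors of ∂_1 are all 1, so H_0 ≅ Z.
  H_1: rank ker ∂_1 − rank ∂_2 = (12 − 5) − 6 = 1, and the invariant factors of ∂_2 are all 1, so H_1 ≅ Z.
  H_2: rank ker ∂_2 − rank ∂_3 = (6 − 6) − 0 = 0, and there is no ∂_3, so H_2 ≅ 0.

H_0 ≅ Z,  H_1 ≅ Z,  H_2 = 0.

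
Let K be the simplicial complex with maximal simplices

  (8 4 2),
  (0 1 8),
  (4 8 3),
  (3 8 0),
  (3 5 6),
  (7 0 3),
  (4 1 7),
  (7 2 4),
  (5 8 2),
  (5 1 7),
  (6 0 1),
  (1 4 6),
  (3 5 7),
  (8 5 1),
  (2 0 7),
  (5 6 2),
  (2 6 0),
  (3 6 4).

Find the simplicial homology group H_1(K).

Take the total order 0 < 1 < 2 < 3 < 4 < 5 < 6 < 7 < 8 on the vertex set. Then K (dimension 2) consists of the simplices:

  0-simplices (9): [0], [1], [2], [3], [4], [5], [6], [7], [8]
  1-simplices (27): (27 of them)
  2-simplices (18): [0,1,6], [0,1,8], [0,2,6], [0,2,7], [0,3,7], [0,3,8], [1,4,6], [1,4,7], [1,5,7], [1,5,8], [2,4,7], [2,4,8], [2,5,6], [2,5,8], [3,4,6], [3,4,8], [3,5,6], [3,5,7]

giving chain groups C_0 ≅ Z^9, C_1 ≅ Z^27, C_2 ≅ Z^18.

∂_1: C_1 → C_0 sends each edge [p,q] (with p < q) to q − p. For instance
  ∂[2,7] = [7] − [2].
This gives a 9×27 integer matrix of rank 8; reducing to Smith normal form yields diagonal entries (1,1,1,1,1,1,1,1).

The boundary map ∂_2: C_2 → C_1 maps a triangle to the signed sum of its edges. For instance
  ∂[1,5,8] = [5,8] − [1,8] + [1,5],
  ∂[3,5,7] = [5,7] − [3,7] + [3,5].
The resulting 27×18 matrix has rank 17, and its Smith normal form has invariant factors (1,1,1,1,1,1,1,1,1,1,1,1,1,1,1,1,1).

Computing H_k = (kernel of ∂_k) / (image of ∂_{k+1}):

  H_1: rank ker ∂_1 − rank ∂_2 = (27 − 8) − 17 = 2, and the invariant factors of ∂_2 are all 1, so H_1 ≅ Z^2.

H_1 = Z^2.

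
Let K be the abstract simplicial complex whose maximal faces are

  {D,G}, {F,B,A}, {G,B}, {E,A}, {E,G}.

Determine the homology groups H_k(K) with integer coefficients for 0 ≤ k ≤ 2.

Take the total order A < B < D < E < F < G on the vertex set. Then K (dimension 2) consists of the simplices:

  0-simplices (6): A, B, D, E, F, G
  1-simplices (7): AB, AE, AF, BF, BG, DG, EG
  2-simplices (1): ABF

so the chain groups are C_0 ≅ Z^6, C_1 ≅ Z^7, C_2 ≅ Z^1.

∂_1: C_1 → C_0 maps an edge to its endpoints' difference, ∂[p,q] = q − p. For instance
  ∂EG = G − E.
As a 6×7 matrix over Z this has rank 5, with invariant factors (1,1,1,1,1).

The boundary map ∂_2: C_2 → C_1 maps a triangle to the signed sum of its edges. For instance
  ∂ABF = BF − AF + AB.
This gives a 7×1 integer matrix of rank 1; reducing to Smith normal form yields diagonal entries (1).

Reading off H_k = ker ∂_k / im ∂_{k+1}:

  H_0: rank C_0 − rank ∂_1 = 6 − 5 = 1, and the invariant factors of ∂_1 are all 1, so H_0 = Z.
  H_1: rank ker ∂_1 − rank ∂_2 = (7 − 5) − 1 = 1, and the invariant factors of ∂_2 are all 1, so H_1 = Z.
  H_2: rank ker ∂_2 − rank ∂_3 = (1 − 1) − 0 = 0, and there is no ∂_3, so H_2 = 0.

As a check, the Euler characteristic is 6 − 7 + 1 = 0, which agrees with 1 − 1 + 0 = 0.

H_0 = Z,  H_1 = Z,  H_2 = 0.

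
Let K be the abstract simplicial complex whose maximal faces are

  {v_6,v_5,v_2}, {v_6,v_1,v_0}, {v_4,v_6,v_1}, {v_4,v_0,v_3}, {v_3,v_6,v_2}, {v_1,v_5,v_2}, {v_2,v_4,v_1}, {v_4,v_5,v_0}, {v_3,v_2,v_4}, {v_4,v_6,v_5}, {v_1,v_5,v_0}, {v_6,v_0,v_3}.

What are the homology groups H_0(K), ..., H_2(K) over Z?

H_0 = Z,  H_1 = Z/2Z,  H_2 = 0.

K has 7 vertices, 18 edges, 12 triangles.
rank ∂_0 = 0, rank ∂_1 = 6 ⇒ b_0 = 7 − 0 − 6 = 1; all invariant factors of ∂_1 are 1 so no torsion. So H_0 ≅ Z.
rank ∂_1 = 6, rank ∂_2 = 12 ⇒ b_1 = 18 − 6 − 12 = 0; ∂_2 has invariant factor(s) [2] giving torsion. So H_1 ≅ Z/2Z.
rank ∂_2 = 12, rank ∂_3 = 0 ⇒ b_2 = 12 − 12 − 0 = 0. So H_2 ≅ 0.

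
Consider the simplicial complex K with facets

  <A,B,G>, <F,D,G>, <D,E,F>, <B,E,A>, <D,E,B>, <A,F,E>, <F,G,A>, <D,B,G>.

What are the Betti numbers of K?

Take the total order A < B < D < E < F < G on the vertex set. Then K (dimension 2) consists of the simplices:

  0-simplices (6): A, B, D, E, F, G
  1-simplices (12): AB, AE, AF, AG, BD, BE, BG, DE, DF, DG, EF, FG
  2-simplices (8): ABE, ABG, AEF, AFG, BDE, BDG, DEF, DFG

giving chain groups C_0 ≅ Z^6, C_1 ≅ Z^12, C_2 ≅ Z^8.

The boundary map ∂_1: C_1 → C_0 is given by ∂[p,q] = [q] − [p].
The 6×12 boundary matrix has rank 5 and Smith normal form diag(1,1,1,1,1).

The boundary map ∂_2: C_2 → C_1 maps a triangle to the signed sum of its edges. For instance
  ∂DFG = FG − DG + DF,
  ∂BDG = DG − BG + BD.
The 12×8 boundary matrix has rank 7 and Smith normal form diag(1,1,1,1,1,1,1).

Reading off H_k = ker ∂_k / im ∂_{k+1}:

  H_0: rank C_0 − rank ∂_1 = 6 − 5 = 1, and the invariant factors of ∂_1 are all 1, so H_0 ≅ Z.
  H_1: rank ker ∂_1 − rank ∂_2 = (12 − 5) − 7 = 0, and the invariant factors of ∂_2 are all 1, so H_1 ≅ 0.
  H_2: rank ker ∂_2 − rank ∂_3 = (8 − 7) − 0 = 1, and there is no ∂_3, so H_2 ≅ Z.

As a check, the Euler characteristic is 6 − 12 + 8 = 2, which agrees with 1 − 0 + 1 = 2.
(K is a triangulation of the 2-sphere S^2.)

Hence the Betti numbers are b_0 = 1, b_1 = 0, b_2 = 1.

b_0 = 1, b_1 = 0, b_2 = 1.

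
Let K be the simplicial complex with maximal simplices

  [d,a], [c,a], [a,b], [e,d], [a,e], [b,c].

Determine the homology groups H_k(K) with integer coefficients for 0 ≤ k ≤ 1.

Take the total order a < b < c < d < e on the vertex set. Then K (dimension 1) consists of the simplices:

  0-simplices (5): a, b, c, d, e
  1-simplices (6): ab, ac, ad, ae, bc, de

Hence C_0 ≅ Z^5, C_1 ≅ Z^6.

The boundary map ∂_1: C_1 → C_0 is given by ∂[p,q] = [q] − [p].
The 5×6 boundary matrix has rank 4 and Smith normal form diag(1,1,1,1).

Computing H_k = (kernel of ∂_k) / (image of ∂_{k+1}):

  H_0: rank C_0 − rank ∂_1 = 5 − 4 = 1, and the invariant factors of ∂_1 are all 1, so H_0 ≅ Z.
  H_1: rank ker ∂_1 − rank ∂_2 = (6 − 4) − 0 = 2, and there is no ∂_2, so H_1 ≅ Z^2.

H_0 ≅ Z,  H_1 ≅ Z^2.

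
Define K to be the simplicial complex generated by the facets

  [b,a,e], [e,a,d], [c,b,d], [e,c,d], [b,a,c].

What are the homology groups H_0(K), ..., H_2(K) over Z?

Take the total order a < b < c < d < e on the vertex set. Then K (dimension 2) consists of the simplices:

  0-simplices (5): a, b, c, d, e
  1-simplices (10): ab, ac, ad, ae, bc, bd, be, cd, ce, de
  2-simplices (5): abc, abe, ade, bcd, cde

so the chain groups are C_0 ≅ Z^5, C_1 ≅ Z^10, C_2 ≅ Z^5.

Boundary ∂_1: C_1 → C_0 is given by ∂[p,q] = [q] − [p]. For instance
  ∂ae = e − a.
The resulting 5×10 matrix has rank 4, and its Smith normal form has invariant factors (1,1,1,1).

The boundary map ∂_2: C_2 → C_1 acts by ∂[p,q,r] = [q,r] − [p,r] + [p,q]. For instance
  ∂abe = be − ae + ab,
  ∂ade = de − ae + ad.
This gives a 10×5 integer matrix of rank 5; reducing to Smith normal form yields diagonal entries (1,1,1,1,1).

Reading off H_k = ker ∂_k / im ∂_{k+1}:

  H_0: rank C_0 − rank ∂_1 = 5 − 4 = 1, and the invariant factors of ∂_1 are all 1, so H_0 = Z.
  H_1: rank ker ∂_1 − rank ∂_2 = (10 − 4) − 5 = 1, and the invariant factors of ∂_2 are all 1, so H_1 = Z.
  H_2: rank ker ∂_2 − rank ∂_3 = (5 − 5) − 0 = 0, and there is no ∂_3, so H_2 = 0.

As a check, the Euler characteristic is 5 − 10 + 5 = 0, which agrees with 1 − 1 + 0 = 0.
(K is a triangulation of the Möbius band.)

H_0 ≅ Z,  H_1 ≅ Z,  H_2 = 0.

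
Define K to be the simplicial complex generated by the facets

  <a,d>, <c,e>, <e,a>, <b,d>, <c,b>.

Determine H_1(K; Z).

H_1 = Z.

Take the total order a < b < c < d < e on the vertex set. Then K (dimension 1) consists of the simplices:

  0-simplices (5): a, b, c, d, e
  1-simplices (5): ad, ae, bc, bd, ce

giving chain groups C_0 ≅ Z^5, C_1 ≅ Z^5.

∂_1: C_1 → C_0 sends each edge [p,q] (with p < q) to q − p. For instance
  ∂bc = c − b.
As a 5×5 matrix over Z this has rank 4, with invariant factors (1,1,1,1).

Now H_k = ker ∂_k / im ∂_{k+1}, so:

  H_1: rank ker ∂_1 − rank ∂_2 = (5 − 4) − 0 = 1, and there is no ∂_2, so H_1 = Z.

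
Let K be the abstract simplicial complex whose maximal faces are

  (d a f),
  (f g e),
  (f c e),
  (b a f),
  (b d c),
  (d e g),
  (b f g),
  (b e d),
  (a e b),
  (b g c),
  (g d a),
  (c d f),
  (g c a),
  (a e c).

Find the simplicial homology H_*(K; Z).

Order the vertices as a < b < c < d < e < f < g. Listing each simplex with vertices in this order, K has dimension 2 with simplices:

  0-simplices (7): a, b, c, d, e, f, g
  1-simplices (21): ab, ac, ad, ae, af, ag, bc, bd, be, bf, bg, cd, ce, cf, cg, de, df, dg, ef, eg, fg
  2-simplices (14): abe, abf, ace, acg, adf, adg, bcd, bcg, bde, bfg, cdf, cef, deg, efg

giving chain groups C_0 ≅ Z^7, C_1 ≅ Z^21, C_2 ≅ Z^14.

The boundary map ∂_1: C_1 → C_0 is given by ∂[p,q] = [q] − [p].
The 7×21 boundary matrix has rank 6 and Smith normal form diag(1,1,1,1,1,1).

Boundary ∂_2: C_2 → C_1 maps a triangle to the signed sum of its edges. For instance
  ∂deg = eg − dg + de,
  ∂acg = cg − ag + ac.
The 21×14 boundary matrix has rank 13 and Smith normal form diag(1,1,1,1,1,1,1,1,1,1,1,1,1).

Computing H_k = (kernel of ∂_k) / (image of ∂_{k+1}):

  H_0: rank C_0 − rank ∂_1 = 7 − 6 = 1, and the invariant factors of ∂_1 are all 1, so H_0 ≅ Z.
  H_1: rank ker ∂_1 − rank ∂_2 = (21 − 6) − 13 = 2, and the invariant factors of ∂_2 are all 1, so H_1 ≅ Z^2.
  H_2: rank ker ∂_2 − rank ∂_3 = (14 − 13) − 0 = 1, and there is no ∂_3, so H_2 ≅ Z.

H_0 = Z,  H_1 = Z^2,  H_2 = Z.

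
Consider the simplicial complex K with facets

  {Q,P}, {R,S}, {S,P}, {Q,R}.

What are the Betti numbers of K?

b_0 = 1, b_1 = 1.

Order the vertices as P < Q < R < S. Listing each simplex with vertices in this order, K has dimension 1 with simplices:

  0-simplices (4): P, Q, R, S
  1-simplices (4): PQ, PS, QR, RS

Hence C_0 ≅ Z^4, C_1 ≅ Z^4.

Boundary ∂_1: C_1 → C_0 maps an edge to its endpoints' difference, ∂[p,q] = q − p. For instance
  ∂QR = R − Q.
The resulting 4×4 matrix has rank 3, and its Smith normal form has invariant factors (1,1,1).

Now H_k = ker ∂_k / im ∂_{k+1}, so:

  H_0: rank C_0 − rank ∂_1 = 4 − 3 = 1, and the invariant factors of ∂_1 are all 1, so H_0 ≅ Z.
  H_1: rank ker ∂_1 − rank ∂_2 = (4 − 3) − 0 = 1, and there is no ∂_2, so H_1 ≅ Z.

(K is a triangulation of the circle S^1.)

Hence the Betti numbers are b_0 = 1, b_1 = 1.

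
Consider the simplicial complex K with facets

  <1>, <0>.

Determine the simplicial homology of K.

We work with the vertex ordering 0 < 1. The simplices of K, each written with vertices in increasing order, are:

  0-simplices (2): [0], [1]

giving chain groups C_0 ≅ Z^2.

Computing H_k = (kernel of ∂_k) / (image of ∂_{k+1}):

  H_0: rank C_0 − rank ∂_1 = 2 − 0 = 2, and there is no ∂_1, so H_0 ≅ Z^2.

H_0 = Z^2.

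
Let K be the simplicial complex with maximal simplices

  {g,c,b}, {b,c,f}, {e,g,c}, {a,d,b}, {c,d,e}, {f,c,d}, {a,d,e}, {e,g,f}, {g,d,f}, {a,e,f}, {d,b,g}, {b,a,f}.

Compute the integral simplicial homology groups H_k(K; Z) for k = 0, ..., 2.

H_0 ≅ Z,  H_1 ≅ Z/2,  H_2 = 0.

Order the vertices as a < b < c < d < e < f < g. Listing each simplex with vertices in this order, K has dimension 2 with simplices:

  0-simplices (7): a, b, c, d, e, f, g
  1-simplices (18): ab, ad, ae, af, bc, bd, bf, bg, cd, ce, cf, cg, de, df, dg, ef, eg, fg
  2-simplices (12): abd, abf, ade, aef, bcf, bcg, bdg, cde, cdf, ceg, dfg, efg

giving chain groups C_0 ≅ Z^7, C_1 ≅ Z^18, C_2 ≅ Z^12.

Boundary ∂_1: C_1 → C_0 is given by ∂[p,q] = [q] − [p]. For instance
  ∂de = e − d.
This gives a 7×18 integer matrix of rank 6; reducing to Smith normal form yields diagonal entries (1,1,1,1,1,1).

∂_2: C_2 → C_1 maps a triangle to the signed sum of its edges. For instance
  ∂cdf = df − cf + cd,
  ∂efg = fg − eg + ef.
As a 18×12 matrix over Z this has rank 12, with invariant factors (1,1,1,1,1,1,1,1,1,1,1,2).

Computing H_k = (kernel of ∂_k) / (image of ∂_{k+1}):

  H_0: rank C_0 − rank ∂_1 = 7 − 6 = 1, and the invariant factors of ∂_1 are all 1, so H_0 = Z.
  H_1: rank ker ∂_1 − rank ∂_2 = (18 − 6) − 12 = 0, and ∂_2 has invariant factor 2 > 1, so H_1 = Z/2.
  H_2: rank ker ∂_2 − rank ∂_3 = (12 − 12) − 0 = 0, and there is no ∂_3, so H_2 = 0.

(K is a triangulation of the real projective plane RP^2.)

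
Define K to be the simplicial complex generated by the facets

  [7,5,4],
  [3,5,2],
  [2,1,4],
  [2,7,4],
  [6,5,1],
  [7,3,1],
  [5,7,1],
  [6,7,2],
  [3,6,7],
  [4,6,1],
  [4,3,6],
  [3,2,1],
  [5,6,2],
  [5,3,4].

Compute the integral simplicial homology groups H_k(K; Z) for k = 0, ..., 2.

H_0 = Z,  H_1 = Z^2,  H_2 = Z.

Order the vertices as 1 < 2 < 3 < 4 < 5 < 6 < 7. Listing each simplex with vertices in this order, K has dimension 2 with simplices:

  0-simplices (7): [1], [2], [3], [4], [5], [6], [7]
  1-simplices (21): [1,2], [1,3], [1,4], [1,5], [1,6], [1,7], [2,3], [2,4], [2,5], [2,6], [2,7], [3,4], [3,5], [3,6], [3,7], [4,5], [4,6], [4,7], [5,6], [5,7], [6,7]
  2-simplices (14): [1,2,3], [1,2,4], [1,3,7], [1,4,6], [1,5,6], [1,5,7], [2,3,5], [2,4,7], [2,5,6], [2,6,7], [3,4,5], [3,4,6], [3,6,7], [4,5,7]

giving chain groups C_0 ≅ Z^7, C_1 ≅ Z^21, C_2 ≅ Z^14.

The boundary map ∂_1: C_1 → C_0 is given by ∂[p,q] = [q] − [p]. For instance
  ∂[4,7] = [7] − [4].
This gives a 7×21 integer matrix of rank 6; reducing to Smith normal form yields diagonal entries (1,1,1,1,1,1).

The boundary map ∂_2: C_2 → C_1 maps a triangle to the signed sum of its edges. For instance
  ∂[3,4,6] = [4,6] − [3,6] + [3,4],
  ∂[1,2,3] = [2,3] − [1,3] + [1,2].
The resulting 21×14 matrix has rank 13, and its Smith normal form has invariant factors (1,1,1,1,1,1,1,1,1,1,1,1,1).

Reading off H_k = ker ∂_k / im ∂_{k+1}:

  H_0: rank C_0 − rank ∂_1 = 7 − 6 = 1, and the invariant factors of ∂_1 are all 1, so H_0 ≅ Z.
  H_1: rank ker ∂_1 − rank ∂_2 = (21 − 6) − 13 = 2, and the invariant factors of ∂_2 are all 1, so H_1 ≅ Z^2.
  H_2: rank ker ∂_2 − rank ∂_3 = (14 − 13) − 0 = 1, and there is no ∂_3, so H_2 ≅ Z.

As a check, the Euler characteristic is 7 − 21 + 14 = 0, which agrees with 1 − 2 + 1 = 0.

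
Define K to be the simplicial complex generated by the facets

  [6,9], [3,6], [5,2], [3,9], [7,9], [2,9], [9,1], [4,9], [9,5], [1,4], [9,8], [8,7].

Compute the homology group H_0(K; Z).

H_0 ≅ Z.

We work with the vertex ordering 1 < 2 < 3 < 4 < 5 < 6 < 7 < 8 < 9. The simplices of K, each written with vertices in increasing order, are:

  0-simplices (9): [1], [2], [3], [4], [5], [6], [7], [8], [9]
  1-simplices (12): [1,4], [1,9], [2,5], [2,9], [3,6], [3,9], [4,9], [5,9], [6,9], [7,8], [7,9], [8,9]

giving chain groups C_0 ≅ Z^9, C_1 ≅ Z^12.

The boundary map ∂_1: C_1 → C_0 is given by ∂[p,q] = [q] − [p]. For instance
  ∂[1,9] = [9] − [1].
As a 9×12 matrix over Z this has rank 8, with invariant factors (1,1,1,1,1,1,1,1).

From H_k ≅ ker(∂_k) / im(∂_{k+1}) we obtain:

  H_0: rank C_0 − rank ∂_1 = 9 − 8 = 1, and the invariant factors of ∂_1 are all 1, so H_0 = Z.

(K is a triangulation of a wedge of 4 circles.)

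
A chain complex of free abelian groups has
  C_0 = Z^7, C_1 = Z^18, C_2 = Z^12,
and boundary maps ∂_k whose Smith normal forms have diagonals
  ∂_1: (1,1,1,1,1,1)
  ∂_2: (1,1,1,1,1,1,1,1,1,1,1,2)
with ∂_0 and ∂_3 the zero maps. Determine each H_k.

H_0 = Z,  H_1 = Z/2,  H_2 = 0.

H_0: b_0 = 7 − 0 − 6 = 1; torsion from ∂_1 factors > 1: none. So H_0 = Z.
H_1: b_1 = 18 − 6 − 12 = 0; torsion from ∂_2 factors > 1: [2]. So H_1 = Z/2.
H_2: b_2 = 12 − 12 − 0 = 0; torsion from ∂_3 factors > 1: none. So H_2 = 0.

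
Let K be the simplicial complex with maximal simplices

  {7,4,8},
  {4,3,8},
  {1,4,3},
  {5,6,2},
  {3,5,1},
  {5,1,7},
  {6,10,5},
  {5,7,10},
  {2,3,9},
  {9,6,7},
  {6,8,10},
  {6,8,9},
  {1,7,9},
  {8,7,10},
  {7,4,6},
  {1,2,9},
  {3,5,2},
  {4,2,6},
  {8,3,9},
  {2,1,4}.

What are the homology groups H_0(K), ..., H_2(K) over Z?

K has 10 vertices, 30 edges, 20 triangles.
rank ∂_0 = 0, rank ∂_1 = 9 ⇒ b_0 = 10 − 0 − 9 = 1; all invariant factors of ∂_1 are 1 so no torsion. So H_0 = Z.
rank ∂_1 = 9, rank ∂_2 = 20 ⇒ b_1 = 30 − 9 − 20 = 1; ∂_2 has invariant factor(s) [2] giving torsion. So H_1 = Z ⊕ Z/2.
rank ∂_2 = 20, rank ∂_3 = 0 ⇒ b_2 = 20 − 20 − 0 = 0. So H_2 = 0.

H_0 = Z,  H_1 = Z ⊕ Z/2,  H_2 = 0.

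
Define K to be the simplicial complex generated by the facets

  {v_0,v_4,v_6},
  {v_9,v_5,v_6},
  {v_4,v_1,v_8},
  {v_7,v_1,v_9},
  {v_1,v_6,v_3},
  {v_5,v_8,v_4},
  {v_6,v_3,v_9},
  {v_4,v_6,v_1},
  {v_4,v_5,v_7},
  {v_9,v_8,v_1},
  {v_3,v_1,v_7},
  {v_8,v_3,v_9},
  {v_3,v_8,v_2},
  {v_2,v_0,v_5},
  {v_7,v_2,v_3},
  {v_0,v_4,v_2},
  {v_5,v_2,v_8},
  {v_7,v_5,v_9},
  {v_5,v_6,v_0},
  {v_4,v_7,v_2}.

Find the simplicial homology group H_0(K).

H_0 ≅ Z.

Take the total order v_0 < v_1 < v_2 < v_3 < v_4 < v_5 < v_6 < v_7 < v_8 < v_9 on the vertex set. Then K (dimension 2) consists of the simplices:

  0-simplices (10): [v_0], [v_1], [v_2], [v_3], [v_4], [v_5], [v_6], [v_7], [v_8], [v_9]
  1-simplices (30): (30 of them)
  2-simplices (20): (20 of them)

Hence C_0 ≅ Z^10, C_1 ≅ Z^30, C_2 ≅ Z^20.

Boundary ∂_1: C_1 → C_0 maps an edge to its endpoints' difference, ∂[p,q] = q − p. For instance
  ∂[v_1,v_6] = [v_6] − [v_1].
The resulting 10×30 matrix has rank 9, and its Smith normal form has invariant factors (1,1,1,1,1,1,1,1,1).

The boundary map ∂_2: C_2 → C_1 maps a triangle to the signed sum of its edges. For instance
  ∂[v_1,v_4,v_6] = [v_4,v_6] − [v_1,v_6] + [v_1,v_4],
  ∂[v_1,v_8,v_9] = [v_8,v_9] − [v_1,v_9] + [v_1,v_8].
The resulting 30×20 matrix has rank 20, and its Smith normal form has invariant factors (1,1,1,1,1,1,1,1,1,1,1,1,1,1,1,1,1,1,1,2).

Reading off H_k = ker ∂_k / im ∂_{k+1}:

  H_0: rank C_0 − rank ∂_1 = 10 − 9 = 1, and the invariant factors of ∂_1 are all 1, so H_0 ≅ Z.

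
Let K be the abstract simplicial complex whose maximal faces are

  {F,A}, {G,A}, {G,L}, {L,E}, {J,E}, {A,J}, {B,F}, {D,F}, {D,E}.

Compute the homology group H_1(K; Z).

Fix the vertex order A < B < D < E < F < G < J < L and write every simplex with vertices in increasing order. Then dim K = 1 and the simplices of K are:

  0-simplices (8): A, B, D, E, F, G, J, L
  1-simplices (9): AF, AG, AJ, BF, DE, DF, EJ, EL, GL

Hence C_0 ≅ Z^8, C_1 ≅ Z^9.

Boundary ∂_1: C_1 → C_0 sends each edge [p,q] (with p < q) to q − p.
The resulting 8×9 matrix has rank 7, and its Smith normal form has invariant factors (1,1,1,1,1,1,1).

Computing H_k = (kernel of ∂_k) / (image of ∂_{k+1}):

  H_1: rank ker ∂_1 − rank ∂_2 = (9 − 7) − 0 = 2, and there is no ∂_2, so H_1 ≅ Z^2.

H_1 = Z^2.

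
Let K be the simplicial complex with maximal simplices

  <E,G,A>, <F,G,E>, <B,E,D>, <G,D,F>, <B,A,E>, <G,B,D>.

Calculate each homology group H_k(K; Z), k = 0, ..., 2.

Order the vertices as A < B < D < E < F < G. Listing each simplex with vertices in this order, K has dimension 2 with simplices:

  0-simplices (6): A, B, D, E, F, G
  1-simplices (12): AB, AE, AG, BD, BE, BG, DE, DF, DG, EF, EG, FG
  2-simplices (6): ABE, AEG, BDE, BDG, DFG, EFG

giving chain groups C_0 ≅ Z^6, C_1 ≅ Z^12, C_2 ≅ Z^6.

Boundary ∂_1: C_1 → C_0 maps an edge to its endpoints' difference, ∂[p,q] = q − p. For instance
  ∂AE = E − A.
As a 6×12 matrix over Z this has rank 5, with invariant factors (1,1,1,1,1).

The boundary map ∂_2: C_2 → C_1 acts by ∂[p,q,r] = [q,r] − [p,r] + [p,q]. For instance
  ∂EFG = FG − EG + EF,
  ∂DFG = FG − DG + DF.
The 12×6 boundary matrix has rank 6 and Smith normal form diag(1,1,1,1,1,1).

Now H_k = ker ∂_k / im ∂_{k+1}, so:

  H_0: rank C_0 − rank ∂_1 = 6 − 5 = 1, and the invariant factors of ∂_1 are all 1, so H_0 ≅ Z.
  H_1: rank ker ∂_1 − rank ∂_2 = (12 − 5) − 6 = 1, and the invariant factors of ∂_2 are all 1, so H_1 ≅ Z.
  H_2: rank ker ∂_2 − rank ∂_3 = (6 − 6) − 0 = 0, and there is no ∂_3, so H_2 ≅ 0.

H_0 = Z,  H_1 = Z,  H_2 = 0.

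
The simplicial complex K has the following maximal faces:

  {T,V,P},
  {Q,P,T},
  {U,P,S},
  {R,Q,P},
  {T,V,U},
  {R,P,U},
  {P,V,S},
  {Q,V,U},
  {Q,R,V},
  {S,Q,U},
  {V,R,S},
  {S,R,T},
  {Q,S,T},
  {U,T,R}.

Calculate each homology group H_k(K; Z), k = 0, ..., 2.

H_0 = Z,  H_1 = Z^2,  H_2 = Z.

Order the vertices as P < Q < R < S < T < U < V. Listing each simplex with vertices in this order, K has dimension 2 with simplices:

  0-simplices (7): P, Q, R, S, T, U, V
  1-simplices (21): PQ, PR, PS, PT, PU, PV, QR, QS, QT, QU, QV, RS, RT, RU, RV, ST, SU, SV, TU, TV, UV
  2-simplices (14): PQR, PQT, PRU, PSU, PSV, PTV, QRV, QST, QSU, QUV, RST, RSV, RTU, TUV

Hence C_0 ≅ Z^7, C_1 ≅ Z^21, C_2 ≅ Z^14.

∂_1: C_1 → C_0 sends each edge [p,q] (with p < q) to q − p. For instance
  ∂PU = U − P.
The 7×21 boundary matrix has rank 6 and Smith normal form diag(1,1,1,1,1,1).

∂_2: C_2 → C_1 maps a triangle to the signed sum of its edges. For instance
  ∂PTV = TV − PV + PT,
  ∂PQT = QT − PT + PQ.
This gives a 21×14 integer matrix of rank 13; reducing to Smith normal form yields diagonal entries (1,1,1,1,1,1,1,1,1,1,1,1,1).

Now H_k = ker ∂_k / im ∂_{k+1}, so:

  H_0: rank C_0 − rank ∂_1 = 7 − 6 = 1, and the invariant factors of ∂_1 are all 1, so H_0 = Z.
  H_1: rank ker ∂_1 − rank ∂_2 = (21 − 6) − 13 = 2, and the invariant factors of ∂_2 are all 1, so H_1 = Z^2.
  H_2: rank ker ∂_2 − rank ∂_3 = (14 − 13) − 0 = 1, and there is no ∂_3, so H_2 = Z.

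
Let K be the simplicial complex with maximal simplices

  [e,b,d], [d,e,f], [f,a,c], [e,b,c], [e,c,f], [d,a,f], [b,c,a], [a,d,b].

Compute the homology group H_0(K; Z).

Fix the vertex order a < b < c < d < e < f and write every simplex with vertices in increasing order. Then dim K = 2 and the simplices of K are:

  0-simplices (6): a, b, c, d, e, f
  1-simplices (12): ab, ac, ad, af, bc, bd, be, ce, cf, de, df, ef
  2-simplices (8): abc, abd, acf, adf, bce, bde, cef, def

so the chain groups are C_0 ≅ Z^6, C_1 ≅ Z^12, C_2 ≅ Z^8.

∂_1: C_1 → C_0 is given by ∂[p,q] = [q] − [p]. For instance
  ∂af = f − a.
The 6×12 boundary matrix has rank 5 and Smith normal form diag(1,1,1,1,1).

∂_2: C_2 → C_1 acts by ∂[p,q,r] = [q,r] − [p,r] + [p,q]. For instance
  ∂adf = df − af + ad,
  ∂def = ef − df + de.
As a 12×8 matrix over Z this has rank 7, with invariant factors (1,1,1,1,1,1,1).

From H_k ≅ ker(∂_k) / im(∂_{k+1}) we obtain:

  H_0: rank C_0 − rank ∂_1 = 6 − 5 = 1, and the invariant factors of ∂_1 are all 1, so H_0 ≅ Z.

H_0 = Z.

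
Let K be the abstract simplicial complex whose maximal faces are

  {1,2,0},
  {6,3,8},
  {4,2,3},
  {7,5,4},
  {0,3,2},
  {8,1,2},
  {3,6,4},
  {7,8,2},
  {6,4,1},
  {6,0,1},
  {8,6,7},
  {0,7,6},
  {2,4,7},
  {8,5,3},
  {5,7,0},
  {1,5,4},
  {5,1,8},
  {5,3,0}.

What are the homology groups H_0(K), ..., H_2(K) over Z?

We work with the vertex ordering 0 < 1 < 2 < 3 < 4 < 5 < 6 < 7 < 8. The simplices of K, each written with vertices in increasing order, are:

  0-simplices (9): [0], [1], [2], [3], [4], [5], [6], [7], [8]
  1-simplices (27): (27 of them)
  2-simplices (18): [0,1,2], [0,1,6], [0,2,3], [0,3,5], [0,5,7], [0,6,7], [1,2,8], [1,4,5], [1,4,6], [1,5,8], [2,3,4], [2,4,7], [2,7,8], [3,4,6], [3,5,8], [3,6,8], [4,5,7], [6,7,8]

giving chain groups C_0 ≅ Z^9, C_1 ≅ Z^27, C_2 ≅ Z^18.

Boundary ∂_1: C_1 → C_0 sends each edge [p,q] (with p < q) to q − p.
The resulting 9×27 matrix has rank 8, and its Smith normal form has invariant factors (1,1,1,1,1,1,1,1).

∂_2: C_2 → C_1 sends each 2-simplex [p,q,r] to [q,r] − [p,r] + [p,q]. For instance
  ∂[0,2,3] = [2,3] − [0,3] + [0,2],
  ∂[2,4,7] = [4,7] − [2,7] + [2,4].
The resulting 27×18 matrix has rank 17, and its Smith normal form has invariant factors (1,1,1,1,1,1,1,1,1,1,1,1,1,1,1,1,1).

Reading off H_k = ker ∂_k / im ∂_{k+1}:

  H_0: rank C_0 − rank ∂_1 = 9 − 8 = 1, and the invariant factors of ∂_1 are all 1, so H_0 ≅ Z.
  H_1: rank ker ∂_1 − rank ∂_2 = (27 − 8) − 17 = 2, and the invariant factors of ∂_2 are all 1, so H_1 ≅ Z^2.
  H_2: rank ker ∂_2 − rank ∂_3 = (18 − 17) − 0 = 1, and there is no ∂_3, so H_2 ≅ Z.

(K is a triangulation of the torus T^2.)

H_0 ≅ Z,  H_1 ≅ Z^2,  H_2 ≅ Z.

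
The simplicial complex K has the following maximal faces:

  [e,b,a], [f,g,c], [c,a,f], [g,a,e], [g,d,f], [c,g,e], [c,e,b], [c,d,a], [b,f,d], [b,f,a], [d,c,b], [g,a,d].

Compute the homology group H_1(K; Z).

Take the total order a < b < c < d < e < f < g on the vertex set. Then K (dimension 2) consists of the simplices:

  0-simplices (7): a, b, c, d, e, f, g
  1-simplices (18): ab, ac, ad, ae, af, ag, bc, bd, be, bf, cd, ce, cf, cg, df, dg, eg, fg
  2-simplices (12): abe, abf, acd, acf, adg, aeg, bcd, bce, bdf, ceg, cfg, dfg

Hence C_0 ≅ Z^7, C_1 ≅ Z^18, C_2 ≅ Z^12.

∂_1: C_1 → C_0 sends each edge [p,q] (with p < q) to q − p.
The resulting 7×18 matrix has rank 6, and its Smith normal form has invariant factors (1,1,1,1,1,1).

The boundary map ∂_2: C_2 → C_1 sends each 2-simplex [p,q,r] to [q,r] − [p,r] + [p,q]. For instance
  ∂acd = cd − ad + ac,
  ∂bcd = cd − bd + bc.
The 18×12 boundary matrix has rank 12 and Smith normal form diag(1,1,1,1,1,1,1,1,1,1,1,2).

Now H_k = ker ∂_k / im ∂_{k+1}, so:

  H_1: rank ker ∂_1 − rank ∂_2 = (18 − 6) − 12 = 0, and ∂_2 has invariant factor 2 > 1, so H_1 = Z/2.

H_1 ≅ Z/2.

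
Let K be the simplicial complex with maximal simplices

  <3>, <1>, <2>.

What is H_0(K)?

Order the vertices as 1 < 2 < 3. Listing each simplex with vertices in this order, K has dimension 0 with simplices:

  0-simplices (3): [1], [2], [3]

so the chain groups are C_0 ≅ Z^3.

Now H_k = ker ∂_k / im ∂_{k+1}, so:

  H_0: rank C_0 − rank ∂_1 = 3 − 0 = 3, and there is no ∂_1, so H_0 = Z^3.

H_0 ≅ Z^3.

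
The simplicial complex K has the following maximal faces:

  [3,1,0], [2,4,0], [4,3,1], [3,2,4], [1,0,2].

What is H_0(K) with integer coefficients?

Take the total order 0 < 1 < 2 < 3 < 4 on the vertex set. Then K (dimension 2) consists of the simplices:

  0-simplices (5): [0], [1], [2], [3], [4]
  1-simplices (10): [0,1], [0,2], [0,3], [0,4], [1,2], [1,3], [1,4], [2,3], [2,4], [3,4]
  2-simplices (5): [0,1,2], [0,1,3], [0,2,4], [1,3,4], [2,3,4]

Hence C_0 ≅ Z^5, C_1 ≅ Z^10, C_2 ≅ Z^5.

Boundary ∂_1: C_1 → C_0 is given by ∂[p,q] = [q] − [p]. For instance
  ∂[1,3] = [3] − [1].
The resulting 5×10 matrix has rank 4, and its Smith normal form has invariant factors (1,1,1,1).

The boundary map ∂_2: C_2 → C_1 maps a triangle to the signed sum of its edges. For instance
  ∂[1,3,4] = [3,4] − [1,4] + [1,3],
  ∂[0,1,3] = [1,3] − [0,3] + [0,1].
The 10×5 boundary matrix has rank 5 and Smith normal form diag(1,1,1,1,1).

Reading off H_k = ker ∂_k / im ∂_{k+1}:

  H_0: rank C_0 − rank ∂_1 = 5 − 4 = 1, and the invariant factors of ∂_1 are all 1, so H_0 = Z.

H_0 ≅ Z.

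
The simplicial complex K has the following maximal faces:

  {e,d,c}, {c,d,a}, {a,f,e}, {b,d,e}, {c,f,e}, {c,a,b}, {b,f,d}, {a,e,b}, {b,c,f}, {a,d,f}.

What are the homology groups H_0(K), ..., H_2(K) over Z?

K has 6 vertices, 15 edges, 10 triangles.
rank ∂_0 = 0, rank ∂_1 = 5 ⇒ b_0 = 6 − 0 − 5 = 1; all invariant factors of ∂_1 are 1 so no torsion. So H_0 = Z.
rank ∂_1 = 5, rank ∂_2 = 10 ⇒ b_1 = 15 − 5 − 10 = 0; ∂_2 has invariant factor(s) [2] giving torsion. So H_1 = Z/2.
rank ∂_2 = 10, rank ∂_3 = 0 ⇒ b_2 = 10 − 10 − 0 = 0. So H_2 = 0.

H_0 ≅ Z,  H_1 ≅ Z/2,  H_2 = 0.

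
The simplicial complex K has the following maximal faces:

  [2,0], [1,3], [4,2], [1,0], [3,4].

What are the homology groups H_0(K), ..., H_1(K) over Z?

H_0 = Z,  H_1 = Z.

Take the total order 0 < 1 < 2 < 3 < 4 on the vertex set. Then K (dimension 1) consists of the simplices:

  0-simplices (5): [0], [1], [2], [3], [4]
  1-simplices (5): [0,1], [0,2], [1,3], [2,4], [3,4]

so the chain groups are C_0 ≅ Z^5, C_1 ≅ Z^5.

Boundary ∂_1: C_1 → C_0 maps an edge to its endpoints' difference, ∂[p,q] = q − p. For instance
  ∂[1,3] = [3] − [1].
This gives a 5×5 integer matrix of rank 4; reducing to Smith normal form yields diagonal entries (1,1,1,1).

Now H_k = ker ∂_k / im ∂_{k+1}, so:

  H_0: rank C_0 − rank ∂_1 = 5 − 4 = 1, and the invariant factors of ∂_1 are all 1, so H_0 ≅ Z.
  H_1: rank ker ∂_1 − rank ∂_2 = (5 − 4) − 0 = 1, and there is no ∂_2, so H_1 ≅ Z.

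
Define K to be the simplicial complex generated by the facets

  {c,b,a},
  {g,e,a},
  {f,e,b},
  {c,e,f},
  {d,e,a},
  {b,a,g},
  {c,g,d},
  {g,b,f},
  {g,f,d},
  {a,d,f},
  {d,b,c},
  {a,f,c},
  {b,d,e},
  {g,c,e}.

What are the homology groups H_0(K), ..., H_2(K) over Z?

H_0 = Z,  H_1 = Z^2,  H_2 = Z.

Take the total order a < b < c < d < e < f < g on the vertex set. Then K (dimension 2) consists of the simplices:

  0-simplices (7): a, b, c, d, e, f, g
  1-simplices (21): ab, ac, ad, ae, af, ag, bc, bd, be, bf, bg, cd, ce, cf, cg, de, df, dg, ef, eg, fg
  2-simplices (14): abc, abg, acf, ade, adf, aeg, bcd, bde, bef, bfg, cdg, cef, ceg, dfg

giving chain groups C_0 ≅ Z^7, C_1 ≅ Z^21, C_2 ≅ Z^14.

∂_1: C_1 → C_0 sends each edge [p,q] (with p < q) to q − p. For instance
  ∂bf = f − b.
The 7×21 boundary matrix has rank 6 and Smith normal form diag(1,1,1,1,1,1).

The boundary map ∂_2: C_2 → C_1 acts by ∂[p,q,r] = [q,r] − [p,r] + [p,q]. For instance
  ∂bde = de − be + bd,
  ∂cef = ef − cf + ce.
The 21×14 boundary matrix has rank 13 and Smith normal form diag(1,1,1,1,1,1,1,1,1,1,1,1,1).

Now H_k = ker ∂_k / im ∂_{k+1}, so:

  H_0: rank C_0 − rank ∂_1 = 7 − 6 = 1, and the invariant factors of ∂_1 are all 1, so H_0 ≅ Z.
  H_1: rank ker ∂_1 − rank ∂_2 = (21 − 6) − 13 = 2, and the invariant factors of ∂_2 are all 1, so H_1 ≅ Z^2.
  H_2: rank ker ∂_2 − rank ∂_3 = (14 − 13) − 0 = 1, and there is no ∂_3, so H_2 ≅ Z.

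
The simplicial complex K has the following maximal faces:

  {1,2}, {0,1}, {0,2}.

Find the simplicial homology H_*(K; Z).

Order the vertices as 0 < 1 < 2. Listing each simplex with vertices in this order, K has dimension 1 with simplices:

  0-simplices (3): [0], [1], [2]
  1-simplices (3): [0,1], [0,2], [1,2]

Hence C_0 ≅ Z^3, C_1 ≅ Z^3.

Boundary ∂_1: C_1 → C_0 sends each edge [p,q] (with p < q) to q − p.
As a 3×3 matrix over Z this has rank 2, with invariant factors (1,1).

From H_k ≅ ker(∂_k) / im(∂_{k+1}) we obtain:

  H_0: rank C_0 − rank ∂_1 = 3 − 2 = 1, and the invariant factors of ∂_1 are all 1, so H_0 = Z.
  H_1: rank ker ∂_1 − rank ∂_2 = (3 − 2) − 0 = 1, and there is no ∂_2, so H_1 = Z.

H_0 = Z,  H_1 = Z.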